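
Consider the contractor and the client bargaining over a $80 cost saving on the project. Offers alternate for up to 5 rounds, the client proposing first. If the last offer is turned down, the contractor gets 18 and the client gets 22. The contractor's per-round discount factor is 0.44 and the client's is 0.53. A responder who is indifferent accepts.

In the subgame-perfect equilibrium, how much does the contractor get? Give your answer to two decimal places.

21.38

Round 5 (the client proposes): the contractor gets 18 if talks fail, so the client offers 18 and keeps 62.
Round 4 (the contractor proposes): the client can get 62 next round, worth 0.53 × 62 = 32.86 now, so the contractor offers 32.86, keeping 47.14.
Round 3 (the client proposes): the contractor can get 47.14 next round, worth 0.44 × 47.14 = 20.7416 now; the client offers that and keeps 59.2584.
Round 2 (the contractor proposes): the client can get 59.2584 next round, worth 0.53 × 59.2584 = 31.406952 now; the contractor offers that and keeps 48.593048.
Round 1 (the client proposes): the contractor can get 48.593048 next round, worth 0.44 × 48.593048 = 21.38094112 now; the client offers that and keeps 58.61905888.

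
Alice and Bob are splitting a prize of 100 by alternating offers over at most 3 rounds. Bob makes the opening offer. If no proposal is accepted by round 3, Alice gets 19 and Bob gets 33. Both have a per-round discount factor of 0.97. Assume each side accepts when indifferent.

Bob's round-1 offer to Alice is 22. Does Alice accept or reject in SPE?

Accept

Round 3 (Bob proposes): Alice gets 19 if talks fail, so Bob offers 19 and keeps 81.
Round 2 (Alice proposes): Bob can get 81 next round, worth 0.97 × 81 = 78.57 now. Alice offers 78.57 and keeps 100 − 78.57 = 21.43.
So by rejecting in round 1, Alice gets 21.43 next round, worth 0.97 × 21.43 = 20.7871 now.
Offer 22 ≥ 20.7871, so Alice accepts.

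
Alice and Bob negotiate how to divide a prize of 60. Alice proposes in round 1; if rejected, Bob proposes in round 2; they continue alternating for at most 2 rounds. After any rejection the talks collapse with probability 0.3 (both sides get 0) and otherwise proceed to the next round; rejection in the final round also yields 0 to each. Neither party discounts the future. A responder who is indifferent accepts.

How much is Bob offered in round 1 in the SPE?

Round 2 (Bob proposes): Alice will accept anything ≥ 0, so Bob offers 0 and keeps 60.
Round 1 (Alice proposes): rejecting gives Bob an expected 0.7 × 60 = 42, so Alice offers 42, keeping 18.

42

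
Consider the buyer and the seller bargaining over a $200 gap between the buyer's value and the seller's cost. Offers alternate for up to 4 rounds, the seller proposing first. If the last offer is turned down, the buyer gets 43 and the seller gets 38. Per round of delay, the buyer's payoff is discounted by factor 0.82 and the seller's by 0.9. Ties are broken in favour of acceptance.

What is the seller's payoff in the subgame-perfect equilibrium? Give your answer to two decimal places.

Round 4 (the buyer proposes): the seller gets 38 if talks fail, so the buyer offers 38 and keeps 162.
Round 3 (the seller proposes): the buyer can get 162 next round, worth 0.82 × 162 = 132.84 now; the seller offers that and keeps 67.16.
Round 2 (the buyer proposes): the seller can get 67.16 next round, worth 0.9 × 67.16 = 60.444 now; the buyer offers that and keeps 139.556.
Round 1 (the seller proposes): the buyer can get 139.556 next round, worth 0.82 × 139.556 = 114.43592 now, so the seller offers 114.43592, keeping 85.56408.

85.56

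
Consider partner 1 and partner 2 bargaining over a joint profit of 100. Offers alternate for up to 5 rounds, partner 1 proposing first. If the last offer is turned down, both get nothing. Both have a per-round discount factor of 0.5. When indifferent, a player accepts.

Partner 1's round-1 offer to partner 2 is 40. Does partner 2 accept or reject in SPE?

Round 5 (partner 1 proposes): rejection yields 0 for partner 2; partner 1 offers 0 and keeps 100.
Round 4 (partner 2 proposes): partner 1 can get 100 next round, worth 0.5 × 100 = 50 now. Partner 2 offers 50 and keeps 100 − 50 = 50.
Round 3 (partner 1 proposes): partner 2 can get 50 next round, worth 0.5 × 50 = 25 now, so partner 1 offers 25, keeping 75.
Round 2 (partner 2 proposes): partner 1 can get 75 next round, worth 0.5 × 75 = 37.5 now; partner 2 offers that and keeps 62.5.
So by rejecting in round 1, partner 2 gets 62.5 next round, worth 0.5 × 62.5 = 31.25 now.
Offer 40 ≥ 31.25, so partner 2 accepts.

Accept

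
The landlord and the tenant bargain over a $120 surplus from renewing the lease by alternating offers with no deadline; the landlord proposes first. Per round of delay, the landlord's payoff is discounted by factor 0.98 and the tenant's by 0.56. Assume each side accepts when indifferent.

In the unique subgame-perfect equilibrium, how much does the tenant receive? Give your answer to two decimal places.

2.98

Let x be the landlord's share when the landlord proposes and y be the tenant's share when the tenant proposes.
The tenant accepts iff offered ≥ 0.56·y, so x = 120 − 0.56y. Symmetrically y = 120 − 0.98x.
Substituting: x = 120 − 0.56(120 − 0.98x), giving x(1 − 0.98·0.56) = 120(1 − 0.56).
So x = 120 × 0.44 / 0.4512 ≈ 117.0213, and the tenant receives 120 − x ≈ 2.9787.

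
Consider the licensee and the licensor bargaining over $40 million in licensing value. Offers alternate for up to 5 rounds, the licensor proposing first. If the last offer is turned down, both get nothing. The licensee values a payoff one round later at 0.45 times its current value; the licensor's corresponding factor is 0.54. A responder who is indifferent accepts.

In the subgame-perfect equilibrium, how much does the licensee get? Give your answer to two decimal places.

10.29

Round 5 (the licensor proposes): the licensee will accept anything ≥ 0, so the licensor offers 0 and keeps 40.
Round 4 (the licensee proposes): the licensor can get 40 next round, worth 0.54 × 40 = 21.6 now. The licensee offers 21.6 and keeps 40 − 21.6 = 18.4.
Round 3 (the licensor proposes): the licensee can get 18.4 next round, worth 0.45 × 18.4 = 8.28 now. The licensor offers 8.28 and keeps 40 − 8.28 = 31.72.
Round 2 (the licensee proposes): the licensor can get 31.72 next round, worth 0.54 × 31.72 = 17.1288 now, so the licensee offers 17.1288, keeping 22.8712.
Round 1 (the licensor proposes): the licensee can get 22.8712 next round, worth 0.45 × 22.8712 = 10.29204 now. The licensor offers 10.29204 and keeps 40 − 10.29204 = 29.70796.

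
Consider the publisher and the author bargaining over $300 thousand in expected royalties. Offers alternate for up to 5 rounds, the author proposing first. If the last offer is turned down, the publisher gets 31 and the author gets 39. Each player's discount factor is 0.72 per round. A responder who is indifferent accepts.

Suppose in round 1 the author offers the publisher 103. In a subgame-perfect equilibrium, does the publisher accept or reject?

Round 5 (the author proposes): the publisher gets 31 if talks fail, so the author offers 31 and keeps 269.
Round 4 (the publisher proposes): the author can get 269 next round, worth 0.72 × 269 = 193.68 now; the publisher offers that and keeps 106.32.
Round 3 (the author proposes): the publisher can get 106.32 next round, worth 0.72 × 106.32 = 76.5504 now. The author offers 76.5504 and keeps 300 − 76.5504 = 223.4496.
Round 2 (the publisher proposes): the author can get 223.4496 next round, worth 0.72 × 223.4496 = 160.883712 now, so the publisher offers 160.883712, keeping 139.116288.
So by rejecting in round 1, the publisher gets 139.116288 next round, worth 0.72 × 139.116288 = 100.16372736 now.
Offer 103 ≥ 100.16372736, so the publisher accepts.

Accept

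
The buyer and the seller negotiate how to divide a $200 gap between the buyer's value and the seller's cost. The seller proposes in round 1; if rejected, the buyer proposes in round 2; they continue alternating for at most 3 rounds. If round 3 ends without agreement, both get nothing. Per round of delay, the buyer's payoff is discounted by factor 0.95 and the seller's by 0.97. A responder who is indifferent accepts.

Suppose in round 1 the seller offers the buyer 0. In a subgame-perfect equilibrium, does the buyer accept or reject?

Reject

Work out the buyer's continuation value if the offer is rejected.
Round 3 (the seller proposes): rejection yields 0 for the buyer; the seller offers 0 and keeps 200.
Round 2 (the buyer proposes): the seller can get 200 next round, worth 0.97 × 200 = 194 now; the buyer offers that and keeps 6.
So by rejecting in round 1, the buyer gets 6 next round, worth 0.95 × 6 = 5.7 now.
Offer 0 < 5.7, so the buyer rejects.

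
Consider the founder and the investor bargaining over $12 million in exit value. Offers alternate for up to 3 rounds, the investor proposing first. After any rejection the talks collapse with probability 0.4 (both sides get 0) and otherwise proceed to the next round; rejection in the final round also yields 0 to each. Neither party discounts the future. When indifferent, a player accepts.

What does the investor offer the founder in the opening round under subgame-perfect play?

By backward induction:
Round 3 (the investor proposes): the founder will accept anything ≥ 0, so the investor offers 0 and keeps 12.
Round 2 (the founder proposes): rejecting gives the investor an expected 0.6 × 12 = 7.2. The founder offers 7.2 and keeps 12 − 7.2 = 4.8.
Round 1 (the investor proposes): rejecting gives the founder an expected 0.6 × 4.8 = 2.88. The investor offers 2.88 and keeps 12 − 2.88 = 9.12.

2.88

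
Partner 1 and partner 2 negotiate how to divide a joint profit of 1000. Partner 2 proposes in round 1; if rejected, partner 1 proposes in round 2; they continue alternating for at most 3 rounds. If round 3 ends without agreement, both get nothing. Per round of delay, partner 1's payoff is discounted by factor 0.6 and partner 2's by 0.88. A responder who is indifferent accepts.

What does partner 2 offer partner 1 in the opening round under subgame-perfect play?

Round 3 (partner 2 proposes): partner 1 will accept anything ≥ 0, so partner 2 offers 0 and keeps 1000.
Round 2 (partner 1 proposes): partner 2 can get 1000 next round, worth 0.88 × 1000 = 880 now, so partner 1 offers 880, keeping 120.
Round 1 (partner 2 proposes): partner 1 can get 120 next round, worth 0.6 × 120 = 72 now; partner 2 offers that and keeps 928.

72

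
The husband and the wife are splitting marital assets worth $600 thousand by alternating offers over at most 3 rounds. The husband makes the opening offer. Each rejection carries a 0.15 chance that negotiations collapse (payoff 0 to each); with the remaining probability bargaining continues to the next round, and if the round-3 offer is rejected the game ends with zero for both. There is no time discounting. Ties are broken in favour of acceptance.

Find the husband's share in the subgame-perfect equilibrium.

523.5

By backward induction:
Round 3 (the husband proposes): the wife will accept anything ≥ 0, so the husband offers 0 and keeps 600.
Round 2 (the wife proposes): rejecting gives the husband an expected 0.85 × 600 = 510. The wife offers 510 and keeps 600 − 510 = 90.
Round 1 (the husband proposes): rejecting gives the wife an expected 0.85 × 90 = 76.5. The husband offers 76.5 and keeps 600 − 76.5 = 523.5.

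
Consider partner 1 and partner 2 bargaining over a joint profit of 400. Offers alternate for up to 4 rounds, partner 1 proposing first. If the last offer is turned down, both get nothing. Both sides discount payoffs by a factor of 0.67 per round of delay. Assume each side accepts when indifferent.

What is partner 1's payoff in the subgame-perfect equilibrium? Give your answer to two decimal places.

191.25

By backward induction:
Round 4 (partner 2 proposes): rejection yields 0 for partner 1; partner 2 offers 0 and keeps 400.
Round 3 (partner 1 proposes): partner 2 can get 400 next round, worth 0.67 × 400 = 268 now, so partner 1 offers 268, keeping 132.
Round 2 (partner 2 proposes): partner 1 can get 132 next round, worth 0.67 × 132 = 88.44 now. Partner 2 offers 88.44 and keeps 400 − 88.44 = 311.56.
Round 1 (partner 1 proposes): partner 2 can get 311.56 next round, worth 0.67 × 311.56 = 208.7452 now; partner 1 offers that and keeps 191.2548.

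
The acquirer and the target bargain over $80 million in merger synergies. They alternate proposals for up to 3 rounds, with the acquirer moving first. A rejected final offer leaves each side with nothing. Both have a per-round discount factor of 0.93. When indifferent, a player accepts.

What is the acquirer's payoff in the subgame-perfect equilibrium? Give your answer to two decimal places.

Round 3 (the acquirer proposes): rejection yields 0 for the target; the acquirer offers 0 and keeps 80.
Round 2 (the target proposes): the acquirer can get 80 next round, worth 0.93 × 80 = 74.4 now, so the target offers 74.4, keeping 5.6.
Round 1 (the acquirer proposes): the target can get 5.6 next round, worth 0.93 × 5.6 = 5.208 now. The acquirer offers 5.208 and keeps 80 − 5.208 = 74.792.

74.79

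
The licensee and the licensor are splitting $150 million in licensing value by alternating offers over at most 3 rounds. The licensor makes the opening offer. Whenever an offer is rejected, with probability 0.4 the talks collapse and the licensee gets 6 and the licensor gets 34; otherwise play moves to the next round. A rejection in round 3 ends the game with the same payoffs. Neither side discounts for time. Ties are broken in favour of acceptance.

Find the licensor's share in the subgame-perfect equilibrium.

Round 3 (the licensor proposes): the licensee gets 6 if talks fail, so the licensor offers 6 and keeps 144.
Round 2 (the licensee proposes): rejecting gives the licensor an expected 0.6 × 144 + 0.4 × 34 = 100; the licensee offers that and keeps 50.
Round 1 (the licensor proposes): rejecting gives the licensee an expected 0.6 × 50 + 0.4 × 6 = 32.4. The licensor offers 32.4 and keeps 150 − 32.4 = 117.6.

117.6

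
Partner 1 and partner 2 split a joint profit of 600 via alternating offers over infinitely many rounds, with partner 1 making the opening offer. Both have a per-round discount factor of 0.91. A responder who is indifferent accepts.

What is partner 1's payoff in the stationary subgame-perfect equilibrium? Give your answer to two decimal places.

When partner 1 proposes, partner 2 accepts any offer worth at least 0.91 times what partner 2 would get by proposing next round; and vice versa.
This gives x = 600 − 0.91y and y = 600 − 0.91x, where x and y are each side's share when it proposes.
Hence (1 − 0.91·0.91)x = 600(1 − 0.91), i.e. 0.1719·x = 54.
x ≈ 314.1361; partner 2's share is 600 − x ≈ 285.8639.

314.14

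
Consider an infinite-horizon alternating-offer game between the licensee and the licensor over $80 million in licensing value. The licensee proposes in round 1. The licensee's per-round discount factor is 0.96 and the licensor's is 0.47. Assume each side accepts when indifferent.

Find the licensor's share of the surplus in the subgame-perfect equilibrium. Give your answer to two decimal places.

2.74

When the licensee proposes, the licensor accepts any offer worth at least 0.47 times what the licensor would get by proposing next round; and vice versa.
This gives x = 80 − 0.47y and y = 80 − 0.96x, where x and y are each side's share when it proposes.
Hence (1 − 0.47·0.96)x = 80(1 − 0.47), i.e. 0.5488·x = 42.4.
x ≈ 77.2595; the licensor's share is 80 − x ≈ 2.7405.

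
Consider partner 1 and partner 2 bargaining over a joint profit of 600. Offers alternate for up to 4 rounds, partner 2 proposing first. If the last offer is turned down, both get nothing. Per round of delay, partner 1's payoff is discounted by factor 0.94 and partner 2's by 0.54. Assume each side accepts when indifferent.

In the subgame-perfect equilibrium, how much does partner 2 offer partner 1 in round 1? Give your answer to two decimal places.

Round 4 (partner 1 proposes): partner 2 will accept anything ≥ 0, so partner 1 offers 0 and keeps 600.
Round 3 (partner 2 proposes): partner 1 can get 600 next round, worth 0.94 × 600 = 564 now, so partner 2 offers 564, keeping 36.
Round 2 (partner 1 proposes): partner 2 can get 36 next round, worth 0.54 × 36 = 19.44 now, so partner 1 offers 19.44, keeping 580.56.
Round 1 (partner 2 proposes): partner 1 can get 580.56 next round, worth 0.94 × 580.56 = 545.7264 now. Partner 2 offers 545.7264 and keeps 600 − 545.7264 = 54.2736.

545.73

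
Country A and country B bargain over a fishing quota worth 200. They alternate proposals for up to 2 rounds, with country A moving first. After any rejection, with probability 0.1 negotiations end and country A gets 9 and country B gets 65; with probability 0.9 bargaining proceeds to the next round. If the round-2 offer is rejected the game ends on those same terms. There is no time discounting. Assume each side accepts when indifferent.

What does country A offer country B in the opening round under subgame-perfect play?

178.4

By backward induction:
Round 2 (country B proposes): country A gets 9 if talks fail, so country B offers 9 and keeps 191.
Round 1 (country A proposes): rejecting gives country B an expected 0.9 × 191 + 0.1 × 65 = 178.4. Country A offers 178.4 and keeps 200 − 178.4 = 21.6.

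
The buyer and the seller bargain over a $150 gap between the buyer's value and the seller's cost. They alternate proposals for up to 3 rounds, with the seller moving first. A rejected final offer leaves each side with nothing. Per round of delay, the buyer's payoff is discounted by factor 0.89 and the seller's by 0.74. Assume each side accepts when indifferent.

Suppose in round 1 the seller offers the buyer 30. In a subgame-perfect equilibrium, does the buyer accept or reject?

Reject

Round 3 (the seller proposes): rejection yields 0 for the buyer; the seller offers 0 and keeps 150.
Round 2 (the buyer proposes): the seller can get 150 next round, worth 0.74 × 150 = 111 now. The buyer offers 111 and keeps 150 − 111 = 39.
So by rejecting in round 1, the buyer gets 39 next round, worth 0.89 × 39 = 34.71 now.
Offer 30 < 34.71, so the buyer rejects.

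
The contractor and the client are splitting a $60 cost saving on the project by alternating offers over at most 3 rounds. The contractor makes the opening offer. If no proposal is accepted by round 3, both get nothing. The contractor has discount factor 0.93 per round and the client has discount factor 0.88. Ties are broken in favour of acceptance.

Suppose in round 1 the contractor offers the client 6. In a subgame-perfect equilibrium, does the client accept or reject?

Work out the client's continuation value if the offer is rejected.
Round 3 (the contractor proposes): rejection yields 0 for the client; the contractor offers 0 and keeps 60.
Round 2 (the client proposes): the contractor can get 60 next round, worth 0.93 × 60 = 55.8 now. The client offers 55.8 and keeps 60 − 55.8 = 4.2.
So by rejecting in round 1, the client gets 4.2 next round, worth 0.88 × 4.2 = 3.696 now.
Offer 6 ≥ 3.696, so the client accepts.

Accept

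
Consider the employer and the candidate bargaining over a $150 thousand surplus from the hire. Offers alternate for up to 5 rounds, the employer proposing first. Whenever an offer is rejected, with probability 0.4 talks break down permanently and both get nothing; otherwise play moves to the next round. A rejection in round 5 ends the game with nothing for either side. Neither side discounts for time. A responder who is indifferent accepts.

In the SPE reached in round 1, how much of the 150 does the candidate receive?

48.96

Round 5 (the employer proposes): rejection yields 0 for the candidate; the employer offers 0 and keeps 150.
Round 4 (the candidate proposes): rejecting gives the employer an expected 0.6 × 150 = 90, so the candidate offers 90, keeping 60.
Round 3 (the employer proposes): rejecting gives the candidate an expected 0.6 × 60 = 36, so the employer offers 36, keeping 114.
Round 2 (the candidate proposes): rejecting gives the employer an expected 0.6 × 114 = 68.4; the candidate offers that and keeps 81.6.
Round 1 (the employer proposes): rejecting gives the candidate an expected 0.6 × 81.6 = 48.96, so the employer offers 48.96, keeping 101.04.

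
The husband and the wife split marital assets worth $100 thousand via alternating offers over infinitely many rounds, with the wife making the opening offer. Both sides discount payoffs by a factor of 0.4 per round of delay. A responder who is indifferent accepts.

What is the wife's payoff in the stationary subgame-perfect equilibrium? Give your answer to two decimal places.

71.43

When the wife proposes, the husband accepts any offer worth at least 0.4 times what the husband would get by proposing next round; and vice versa.
This gives x = 100 − 0.4y and y = 100 − 0.4x, where x and y are each side's share when it proposes.
Hence (1 − 0.4·0.4)x = 100(1 − 0.4), i.e. 0.84·x = 60.
x ≈ 71.4286; the husband's share is 100 − x ≈ 28.5714.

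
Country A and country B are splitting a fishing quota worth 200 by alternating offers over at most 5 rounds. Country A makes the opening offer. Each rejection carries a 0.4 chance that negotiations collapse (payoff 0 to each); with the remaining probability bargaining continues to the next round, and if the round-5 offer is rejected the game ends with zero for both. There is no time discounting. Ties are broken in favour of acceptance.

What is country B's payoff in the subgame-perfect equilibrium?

65.28

By backward induction:
Round 5 (country A proposes): rejection yields 0 for country B; country A offers 0 and keeps 200.
Round 4 (country B proposes): rejecting gives country A an expected 0.6 × 200 = 120; country B offers that and keeps 80.
Round 3 (country A proposes): rejecting gives country B an expected 0.6 × 80 = 48, so country A offers 48, keeping 152.
Round 2 (country B proposes): rejecting gives country A an expected 0.6 × 152 = 91.2. Country B offers 91.2 and keeps 200 − 91.2 = 108.8.
Round 1 (country A proposes): rejecting gives country B an expected 0.6 × 108.8 = 65.28. Country A offers 65.28 and keeps 200 − 65.28 = 134.72.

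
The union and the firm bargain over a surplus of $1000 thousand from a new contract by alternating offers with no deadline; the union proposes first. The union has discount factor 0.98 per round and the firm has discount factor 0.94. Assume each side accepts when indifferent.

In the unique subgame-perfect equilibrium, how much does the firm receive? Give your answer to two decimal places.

Let x be the union's share when the union proposes and y be the firm's share when the firm proposes.
The firm accepts iff offered ≥ 0.94·y, so x = 1000 − 0.94y. Symmetrically y = 1000 − 0.98x.
Substituting: x = 1000 − 0.94(1000 − 0.98x), giving x(1 − 0.98·0.94) = 1000(1 − 0.94).
So x = 1000 × 0.06 / 0.0788 ≈ 761.4213, and the firm receives 1000 − x ≈ 238.5787.

238.58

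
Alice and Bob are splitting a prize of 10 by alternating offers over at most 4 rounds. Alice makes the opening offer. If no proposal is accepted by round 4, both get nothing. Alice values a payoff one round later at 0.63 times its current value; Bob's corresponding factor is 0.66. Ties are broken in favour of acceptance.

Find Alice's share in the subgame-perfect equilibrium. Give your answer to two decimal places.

4.81

Round 4 (Bob proposes): rejection yields 0 for Alice; Bob offers 0 and keeps 10.
Round 3 (Alice proposes): Bob can get 10 next round, worth 0.66 × 10 = 6.6 now, so Alice offers 6.6, keeping 3.4.
Round 2 (Bob proposes): Alice can get 3.4 next round, worth 0.63 × 3.4 = 2.142 now, so Bob offers 2.142, keeping 7.858.
Round 1 (Alice proposes): Bob can get 7.858 next round, worth 0.66 × 7.858 = 5.18628 now; Alice offers that and keeps 4.81372.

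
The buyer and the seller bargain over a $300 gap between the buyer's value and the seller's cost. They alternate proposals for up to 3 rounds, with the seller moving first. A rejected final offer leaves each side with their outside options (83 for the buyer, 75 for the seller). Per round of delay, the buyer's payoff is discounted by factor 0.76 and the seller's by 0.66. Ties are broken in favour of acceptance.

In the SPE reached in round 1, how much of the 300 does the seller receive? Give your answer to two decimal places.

Round 3 (the seller proposes): the buyer gets 83 if talks fail, so the seller offers 83 and keeps 217.
Round 2 (the buyer proposes): the seller can get 217 next round, worth 0.66 × 217 = 143.22 now; the buyer offers that and keeps 156.78.
Round 1 (the seller proposes): the buyer can get 156.78 next round, worth 0.76 × 156.78 = 119.1528 now, so the seller offers 119.1528, keeping 180.8472.

180.85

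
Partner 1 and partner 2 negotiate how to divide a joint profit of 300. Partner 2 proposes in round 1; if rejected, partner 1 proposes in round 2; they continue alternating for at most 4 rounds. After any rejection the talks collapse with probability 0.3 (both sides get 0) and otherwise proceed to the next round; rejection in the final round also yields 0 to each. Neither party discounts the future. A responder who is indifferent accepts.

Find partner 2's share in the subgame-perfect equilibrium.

134.1

Round 4 (partner 1 proposes): partner 2 will accept anything ≥ 0, so partner 1 offers 0 and keeps 300.
Round 3 (partner 2 proposes): rejecting gives partner 1 an expected 0.7 × 300 = 210, so partner 2 offers 210, keeping 90.
Round 2 (partner 1 proposes): rejecting gives partner 2 an expected 0.7 × 90 = 63; partner 1 offers that and keeps 237.
Round 1 (partner 2 proposes): rejecting gives partner 1 an expected 0.7 × 237 = 165.9, so partner 2 offers 165.9, keeping 134.1.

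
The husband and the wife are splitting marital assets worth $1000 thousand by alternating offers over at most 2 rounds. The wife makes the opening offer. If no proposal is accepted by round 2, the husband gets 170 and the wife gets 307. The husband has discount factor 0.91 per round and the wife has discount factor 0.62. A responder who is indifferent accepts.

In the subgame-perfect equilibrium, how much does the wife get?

369.37

Round 2 (the husband proposes): the wife gets 307 if talks fail, so the husband offers 307 and keeps 693.
Round 1 (the wife proposes): the husband can get 693 next round, worth 0.91 × 693 = 630.63 now; the wife offers that and keeps 369.37.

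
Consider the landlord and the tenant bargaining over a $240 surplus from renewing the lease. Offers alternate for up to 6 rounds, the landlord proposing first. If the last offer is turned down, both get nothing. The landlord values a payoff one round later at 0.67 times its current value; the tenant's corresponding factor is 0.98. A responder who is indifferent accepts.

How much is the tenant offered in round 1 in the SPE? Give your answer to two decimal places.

229.98

Round 6 (the tenant proposes): the landlord will accept anything ≥ 0, so the tenant offers 0 and keeps 240.
Round 5 (the landlord proposes): the tenant can get 240 next round, worth 0.98 × 240 = 235.2 now. The landlord offers 235.2 and keeps 240 − 235.2 = 4.8.
Round 4 (the tenant proposes): the landlord can get 4.8 next round, worth 0.67 × 4.8 = 3.216 now. The tenant offers 3.216 and keeps 240 − 3.216 = 236.784.
Round 3 (the landlord proposes): the tenant can get 236.784 next round, worth 0.98 × 236.784 = 232.04832 now. The landlord offers 232.04832 and keeps 240 − 232.04832 = 7.95168.
Round 2 (the tenant proposes): the landlord can get 7.95168 next round, worth 0.67 × 7.95168 = 5.3276256 now. The tenant offers 5.3276256 and keeps 240 − 5.3276256 = 234.6723744.
Round 1 (the landlord proposes): the tenant can get 234.6723744 next round, worth 0.98 × 234.6723744 = 229.978926912 now, so the landlord offers 229.978926912, keeping 10.021073088.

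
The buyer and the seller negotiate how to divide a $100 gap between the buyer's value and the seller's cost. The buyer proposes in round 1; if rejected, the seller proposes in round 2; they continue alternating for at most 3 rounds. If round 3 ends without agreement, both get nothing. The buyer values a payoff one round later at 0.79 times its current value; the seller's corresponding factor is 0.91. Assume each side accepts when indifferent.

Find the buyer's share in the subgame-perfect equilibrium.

Round 3 (the buyer proposes): rejection yields 0 for the seller; the buyer offers 0 and keeps 100.
Round 2 (the seller proposes): the buyer can get 100 next round, worth 0.79 × 100 = 79 now; the seller offers that and keeps 21.
Round 1 (the buyer proposes): the seller can get 21 next round, worth 0.91 × 21 = 19.11 now; the buyer offers that and keeps 80.89.

80.89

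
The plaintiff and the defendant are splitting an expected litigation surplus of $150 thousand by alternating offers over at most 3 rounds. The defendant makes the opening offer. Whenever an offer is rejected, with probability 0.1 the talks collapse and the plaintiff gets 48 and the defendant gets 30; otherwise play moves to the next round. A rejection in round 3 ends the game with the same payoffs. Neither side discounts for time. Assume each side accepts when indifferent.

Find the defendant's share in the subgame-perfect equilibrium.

95.52

Round 3 (the defendant proposes): the plaintiff gets 48 if talks fail, so the defendant offers 48 and keeps 102.
Round 2 (the plaintiff proposes): rejecting gives the defendant an expected 0.9 × 102 + 0.1 × 30 = 94.8. The plaintiff offers 94.8 and keeps 150 − 94.8 = 55.2.
Round 1 (the defendant proposes): rejecting gives the plaintiff an expected 0.9 × 55.2 + 0.1 × 48 = 54.48, so the defendant offers 54.48, keeping 95.52.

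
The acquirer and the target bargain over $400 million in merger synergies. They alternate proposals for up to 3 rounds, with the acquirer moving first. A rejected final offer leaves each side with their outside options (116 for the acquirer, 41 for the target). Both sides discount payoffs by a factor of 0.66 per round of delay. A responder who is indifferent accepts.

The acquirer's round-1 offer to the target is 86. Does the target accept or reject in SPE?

Reject

Round 3 (the acquirer proposes): the target gets 41 if talks fail, so the acquirer offers 41 and keeps 359.
Round 2 (the target proposes): the acquirer can get 359 next round, worth 0.66 × 359 = 236.94 now. The target offers 236.94 and keeps 400 − 236.94 = 163.06.
So by rejecting in round 1, the target gets 163.06 next round, worth 0.66 × 163.06 = 107.6196 now.
Offer 86 < 107.6196, so the target rejects.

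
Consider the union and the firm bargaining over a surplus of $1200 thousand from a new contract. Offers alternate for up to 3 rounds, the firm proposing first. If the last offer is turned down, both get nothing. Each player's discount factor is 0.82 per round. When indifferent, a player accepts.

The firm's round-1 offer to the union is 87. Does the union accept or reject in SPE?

Work out the union's continuation value if the offer is rejected.
Round 3 (the firm proposes): rejection yields 0 for the union; the firm offers 0 and keeps 1200.
Round 2 (the union proposes): the firm can get 1200 next round, worth 0.82 × 1200 = 984 now; the union offers that and keeps 216.
So by rejecting in round 1, the union gets 216 next round, worth 0.82 × 216 = 177.12 now.
Offer 87 < 177.12, so the union rejects.

Reject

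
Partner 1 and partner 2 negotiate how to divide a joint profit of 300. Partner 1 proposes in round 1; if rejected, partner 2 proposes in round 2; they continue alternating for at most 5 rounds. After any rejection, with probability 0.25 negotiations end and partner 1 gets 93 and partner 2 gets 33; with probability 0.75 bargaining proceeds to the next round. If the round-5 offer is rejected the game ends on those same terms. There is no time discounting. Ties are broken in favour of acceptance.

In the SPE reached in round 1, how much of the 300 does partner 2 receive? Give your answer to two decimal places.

Round 5 (partner 1 proposes): partner 2 gets 33 if talks fail, so partner 1 offers 33 and keeps 267.
Round 4 (partner 2 proposes): rejecting gives partner 1 an expected 0.75 × 267 + 0.25 × 93 = 223.5; partner 2 offers that and keeps 76.5.
Round 3 (partner 1 proposes): rejecting gives partner 2 an expected 0.75 × 76.5 + 0.25 × 33 = 65.625, so partner 1 offers 65.625, keeping 234.375.
Round 2 (partner 2 proposes): rejecting gives partner 1 an expected 0.75 × 234.375 + 0.25 × 93 = 199.03125, so partner 2 offers 199.03125, keeping 100.96875.
Round 1 (partner 1 proposes): rejecting gives partner 2 an expected 0.75 × 100.96875 + 0.25 × 33 = 83.9765625. Partner 1 offers 83.9765625 and keeps 300 − 83.9765625 = 216.0234375.

83.98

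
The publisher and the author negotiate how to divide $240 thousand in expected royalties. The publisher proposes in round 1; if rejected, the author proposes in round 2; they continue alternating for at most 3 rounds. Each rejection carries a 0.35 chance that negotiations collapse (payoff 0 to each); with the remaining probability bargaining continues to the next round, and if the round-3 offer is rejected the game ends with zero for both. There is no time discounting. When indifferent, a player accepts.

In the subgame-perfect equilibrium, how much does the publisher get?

Round 3 (the publisher proposes): the author will accept anything ≥ 0, so the publisher offers 0 and keeps 240.
Round 2 (the author proposes): rejecting gives the publisher an expected 0.65 × 240 = 156; the author offers that and keeps 84.
Round 1 (the publisher proposes): rejecting gives the author an expected 0.65 × 84 = 54.6. The publisher offers 54.6 and keeps 240 − 54.6 = 185.4.

185.4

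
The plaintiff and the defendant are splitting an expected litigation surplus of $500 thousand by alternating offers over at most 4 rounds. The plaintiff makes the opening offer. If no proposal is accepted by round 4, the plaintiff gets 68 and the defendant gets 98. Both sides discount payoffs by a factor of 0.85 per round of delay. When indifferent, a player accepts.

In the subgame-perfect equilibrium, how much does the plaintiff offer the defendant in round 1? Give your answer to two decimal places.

329.05

Round 4 (the defendant proposes): the plaintiff gets 68 if talks fail, so the defendant offers 68 and keeps 432.
Round 3 (the plaintiff proposes): the defendant can get 432 next round, worth 0.85 × 432 = 367.2 now; the plaintiff offers that and keeps 132.8.
Round 2 (the defendant proposes): the plaintiff can get 132.8 next round, worth 0.85 × 132.8 = 112.88 now. The defendant offers 112.88 and keeps 500 − 112.88 = 387.12.
Round 1 (the plaintiff proposes): the defendant can get 387.12 next round, worth 0.85 × 387.12 = 329.052 now. The plaintiff offers 329.052 and keeps 500 − 329.052 = 170.948.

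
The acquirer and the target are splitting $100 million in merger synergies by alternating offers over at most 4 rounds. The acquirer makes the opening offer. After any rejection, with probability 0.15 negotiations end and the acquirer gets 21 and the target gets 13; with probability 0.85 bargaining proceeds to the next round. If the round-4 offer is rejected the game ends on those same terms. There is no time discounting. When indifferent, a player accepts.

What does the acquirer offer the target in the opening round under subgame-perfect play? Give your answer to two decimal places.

Round 4 (the target proposes): the acquirer gets 21 if talks fail, so the target offers 21 and keeps 79.
Round 3 (the acquirer proposes): rejecting gives the target an expected 0.85 × 79 + 0.15 × 13 = 69.1, so the acquirer offers 69.1, keeping 30.9.
Round 2 (the target proposes): rejecting gives the acquirer an expected 0.85 × 30.9 + 0.15 × 21 = 29.415. The target offers 29.415 and keeps 100 − 29.415 = 70.585.
Round 1 (the acquirer proposes): rejecting gives the target an expected 0.85 × 70.585 + 0.15 × 13 = 61.94725; the acquirer offers that and keeps 38.05275.

61.95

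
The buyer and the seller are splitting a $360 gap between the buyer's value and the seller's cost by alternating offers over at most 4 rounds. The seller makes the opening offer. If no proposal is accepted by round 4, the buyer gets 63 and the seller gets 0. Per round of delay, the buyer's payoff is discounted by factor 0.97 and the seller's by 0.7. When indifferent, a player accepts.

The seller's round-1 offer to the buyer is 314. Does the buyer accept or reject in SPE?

Work out the buyer's continuation value if the offer is rejected.
Round 4 (the buyer proposes): rejection yields 0 for the seller; the buyer offers 0 and keeps 360.
Round 3 (the seller proposes): the buyer can get 360 next round, worth 0.97 × 360 = 349.2 now; the seller offers that and keeps 10.8.
Round 2 (the buyer proposes): the seller can get 10.8 next round, worth 0.7 × 10.8 = 7.56 now, so the buyer offers 7.56, keeping 352.44.
So by rejecting in round 1, the buyer gets 352.44 next round, worth 0.97 × 352.44 = 341.8668 now.
Offer 314 < 341.8668, so the buyer rejects.

Reject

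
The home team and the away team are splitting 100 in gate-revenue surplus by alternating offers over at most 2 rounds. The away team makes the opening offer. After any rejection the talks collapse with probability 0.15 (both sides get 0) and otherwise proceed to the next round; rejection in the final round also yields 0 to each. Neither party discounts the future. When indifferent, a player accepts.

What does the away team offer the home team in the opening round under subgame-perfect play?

85

Round 2 (the home team proposes): rejection yields 0 for the away team; the home team offers 0 and keeps 100.
Round 1 (the away team proposes): rejecting gives the home team an expected 0.85 × 100 = 85, so the away team offers 85, keeping 15.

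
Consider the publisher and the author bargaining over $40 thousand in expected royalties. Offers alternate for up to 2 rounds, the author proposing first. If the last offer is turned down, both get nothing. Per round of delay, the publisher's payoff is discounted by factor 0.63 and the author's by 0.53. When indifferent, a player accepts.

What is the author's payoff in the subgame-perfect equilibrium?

14.8

Round 2 (the publisher proposes): the author will accept anything ≥ 0, so the publisher offers 0 and keeps 40.
Round 1 (the author proposes): the publisher can get 40 next round, worth 0.63 × 40 = 25.2 now. The author offers 25.2 and keeps 40 − 25.2 = 14.8.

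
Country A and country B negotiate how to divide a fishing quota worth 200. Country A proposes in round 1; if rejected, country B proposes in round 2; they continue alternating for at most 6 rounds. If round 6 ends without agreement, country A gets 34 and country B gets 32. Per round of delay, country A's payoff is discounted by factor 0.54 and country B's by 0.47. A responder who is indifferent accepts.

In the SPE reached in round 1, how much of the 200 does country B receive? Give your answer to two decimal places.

Round 6 (country B proposes): country A gets 34 if talks fail, so country B offers 34 and keeps 166.
Round 5 (country A proposes): country B can get 166 next round, worth 0.47 × 166 = 78.02 now, so country A offers 78.02, keeping 121.98.
Round 4 (country B proposes): country A can get 121.98 next round, worth 0.54 × 121.98 = 65.8692 now; country B offers that and keeps 134.1308.
Round 3 (country A proposes): country B can get 134.1308 next round, worth 0.47 × 134.1308 = 63.041476 now. Country A offers 63.041476 and keeps 200 − 63.041476 = 136.958524.
Round 2 (country B proposes): country A can get 136.958524 next round, worth 0.54 × 136.958524 = 73.95760296 now. Country B offers 73.95760296 and keeps 200 − 73.95760296 = 126.04239704.
Round 1 (country A proposes): country B can get 126.04239704 next round, worth 0.47 × 126.04239704 = 59.2399266088 now, so country A offers 59.2399266088, keeping 140.7600733912.

59.24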